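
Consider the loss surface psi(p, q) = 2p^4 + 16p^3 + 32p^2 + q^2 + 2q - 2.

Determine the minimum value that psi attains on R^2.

-3

psi(p,q) separates as A(p) + B(q) − 2, so its minimum is min A + min B − 2.
A'(p) = 8p(p + 2)(p + 4) vanishes at p ∈ {-4, -2, 0}; B'(q) = 2q + 2 vanishes at q ∈ {-1}.
Local minima of A (where A''>0): A(-4)=0, A(0)=0. Local minima of B: B(-1)=-1.
So the global minimum of psi is A(-4) + B(-1) − 2 = 0 − 1 − 2 = -3, attained at (-4, -1).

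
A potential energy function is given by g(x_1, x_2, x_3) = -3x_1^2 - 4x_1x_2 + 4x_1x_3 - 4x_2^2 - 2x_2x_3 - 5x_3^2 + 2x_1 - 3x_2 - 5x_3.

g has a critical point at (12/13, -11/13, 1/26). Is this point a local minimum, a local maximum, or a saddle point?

The Hessian is constant: H = [[-6, -4, 4], [-4, -8, -2], [4, -2, -10]].
Leading principal minors: Δ₁ = -6, Δ₂ = 32, Δ₃ = -104.
The minors alternate sign starting negative (−, +, −), so H is negative definite: a local maximum.

local maximum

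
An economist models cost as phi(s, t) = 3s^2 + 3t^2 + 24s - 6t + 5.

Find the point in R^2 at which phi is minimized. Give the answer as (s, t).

phi(s,t) separates as P(s) + Q(t) + 5, so its minimum is min P + min Q + 5.
P'(s) = 6s + 24 vanishes at s ∈ {-4}; Q'(t) = 6(t - 1) vanishes at t ∈ {1}.
Local minima of P (where P''>0): P(-4)=-48. Local minima of Q: Q(1)=-3.
So the global minimum of phi is P(-4) + Q(1) + 5 = -48 − 3 + 5 = -46, attained at (-4, 1).

(-4, 1)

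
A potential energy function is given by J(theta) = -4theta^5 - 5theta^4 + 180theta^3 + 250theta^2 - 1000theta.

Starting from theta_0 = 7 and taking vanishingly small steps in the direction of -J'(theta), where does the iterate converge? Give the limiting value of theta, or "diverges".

diverges

J'(theta) = -20(theta - 5)(theta - 1)(theta + 2)(theta + 5), so J'(7) = -25920.
Gradient descent moves in the -J' direction, i.e. theta is increasing.
There is no critical point above theta=7, and J' keeps the same sign, so the iterate runs off to +∞.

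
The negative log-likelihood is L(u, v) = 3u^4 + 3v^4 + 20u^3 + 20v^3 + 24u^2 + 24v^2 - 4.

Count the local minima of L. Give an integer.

L separates as a function of u plus a function of v, so ∇L=0 decouples.
∂L/∂u = 12u(u + 1)(u + 4) = 0 at u ∈ {-4, -1, 0}; ∂L/∂v = 12v(v + 1)(v + 4) = 0 at v ∈ {-4, -1, 0}.
The Hessian is diagonal: diag(L_uu, L_vv). Second derivatives: L_uu(-4)=144, L_uu(-1)=-36, L_uu(0)=48; L_vv(-4)=144, L_vv(-1)=-36, L_vv(0)=48.
Local minima occur where both diagonal entries positive: (-4, -4), (-4, 0), (0, -4), (0, 0). Count: 4.

4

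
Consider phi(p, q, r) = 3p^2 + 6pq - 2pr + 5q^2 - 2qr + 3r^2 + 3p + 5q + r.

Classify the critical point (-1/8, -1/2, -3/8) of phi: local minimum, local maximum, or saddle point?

local minimum

The Hessian is constant: H = [[6, 6, -2], [6, 10, -2], [-2, -2, 6]].
Leading principal minors: Δ₁ = 6, Δ₂ = 24, Δ₃ = 128.
All leading minors are positive, so H is positive definite: a local minimum.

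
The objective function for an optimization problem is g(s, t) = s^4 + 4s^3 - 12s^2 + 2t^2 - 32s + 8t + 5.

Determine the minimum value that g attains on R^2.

-67

g(s,t) separates as P(s) + Q(t) + 5, so its minimum is min P + min Q + 5.
P'(s) = 4(s - 2)(s + 1)(s + 4) vanishes at s ∈ {-4, -1, 2}; Q'(t) = 4(t + 2) vanishes at t ∈ {-2}.
Local minima of P (where P''>0): P(-4)=-64, P(2)=-64. Local minima of Q: Q(-2)=-8.
So the global minimum of g is P(-4) + Q(-2) + 5 = -64 − 8 + 5 = -67, attained at (-4, -2).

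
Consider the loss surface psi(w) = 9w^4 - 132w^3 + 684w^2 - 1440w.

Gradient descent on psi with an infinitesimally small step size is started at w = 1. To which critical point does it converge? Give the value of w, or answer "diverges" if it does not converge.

2

psi'(w) = 36(w - 5)(w - 4)(w - 2), so psi'(1) = -432.
Gradient descent moves in the -psi' direction, i.e. w is increasing.
The nearest critical point in that direction is w = 2, where psi'' = 216 > 0 (a local minimum). The iterate converges there.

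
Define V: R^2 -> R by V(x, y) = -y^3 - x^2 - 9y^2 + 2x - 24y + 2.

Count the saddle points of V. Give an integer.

1

V separates as a function of x plus a function of y, so ∇V=0 decouples.
∂V/∂x = -2(x - 1) = 0 at x ∈ {1}; ∂V/∂y = -3(y + 2)(y + 4) = 0 at y ∈ {-4, -2}.
The Hessian is diagonal: diag(V_xx, V_yy). Second derivatives: V_xx(1)=-2; V_yy(-4)=6, V_yy(-2)=-6.
Saddle points occur where the two diagonal entries have opposite signs: (1, -4). Count: 1.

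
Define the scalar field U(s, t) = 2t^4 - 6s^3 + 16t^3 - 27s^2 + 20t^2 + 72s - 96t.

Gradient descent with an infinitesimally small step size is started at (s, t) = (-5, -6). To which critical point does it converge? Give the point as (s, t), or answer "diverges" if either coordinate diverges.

(-4, -4)

U is separable, so gradient descent decouples: s follows -∂U/∂s, t follows -∂U/∂t.
∂U/∂s = -18(s - 1)(s + 4); at s=-5 this is -108, so s increases.
∂U/∂t = 8(t - 1)(t + 3)(t + 4); at t=-6 this is -336, so t increases.
s converges to its nearest critical value -4 (a local min of the s-part); t converges to -4. The iterate converges to (-4, -4).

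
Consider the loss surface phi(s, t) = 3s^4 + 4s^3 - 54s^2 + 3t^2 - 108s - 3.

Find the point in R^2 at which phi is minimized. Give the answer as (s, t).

(3, 0)

phi(s,t) separates as P(s) + Q(t) − 3, so its minimum is min P + min Q − 3.
P'(s) = 12(s - 3)(s + 1)(s + 3) vanishes at s ∈ {-3, -1, 3}; Q'(t) = 6t vanishes at t ∈ {0}.
Local minima of P (where P''>0): P(-3)=-27, P(3)=-459. Local minima of Q: Q(0)=0.
So the global minimum of phi is P(3) + Q(0) − 3 = -459 + 0 − 3 = -462, attained at (3, 0).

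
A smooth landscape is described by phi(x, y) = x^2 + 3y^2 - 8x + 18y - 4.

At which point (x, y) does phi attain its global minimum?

phi(x,y) separates as P(x) + Q(y) − 4, so its minimum is min P + min Q − 4.
P'(x) = 2x - 8 vanishes at x ∈ {4}; Q'(y) = 6y + 18 vanishes at y ∈ {-3}.
Local minima of P (where P''>0): P(4)=-16. Local minima of Q: Q(-3)=-27.
So the global minimum of phi is P(4) + Q(-3) − 4 = -16 − 27 − 4 = -47, attained at (4, -3).

(4, -3)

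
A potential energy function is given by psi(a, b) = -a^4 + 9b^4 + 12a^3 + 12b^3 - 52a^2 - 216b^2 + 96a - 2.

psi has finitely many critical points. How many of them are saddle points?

5

psi separates as a function of a plus a function of b, so ∇psi=0 decouples.
∂psi/∂a = -4(a - 4)(a - 3)(a - 2) = 0 at a ∈ {2, 3, 4}; ∂psi/∂b = 36b(b - 3)(b + 4) = 0 at b ∈ {-4, 0, 3}.
The Hessian is diagonal: diag(psi_aa, psi_bb). Second derivatives: psi_aa(2)=-8, psi_aa(3)=4, psi_aa(4)=-8; psi_bb(-4)=1008, psi_bb(0)=-432, psi_bb(3)=756.
Saddle points occur where the two diagonal entries have opposite signs: (2, -4), (2, 3), (3, 0), (4, -4), (4, 3). Count: 5.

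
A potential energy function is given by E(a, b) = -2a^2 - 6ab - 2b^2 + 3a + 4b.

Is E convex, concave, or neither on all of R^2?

E is quadratic, so its Hessian is the constant matrix H = [[-4, -6], [-6, -4]].
det(H) = -20, tr(H) = -8.
det(H) < 0, so H is indefinite: neither convex nor concave.

neither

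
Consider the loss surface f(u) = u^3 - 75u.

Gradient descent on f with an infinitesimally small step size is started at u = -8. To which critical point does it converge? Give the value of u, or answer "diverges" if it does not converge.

f'(u) = 3(u - 5)(u + 5), so f'(-8) = 117.
Gradient descent moves in the -f' direction, i.e. u is decreasing.
There is no critical point below u=-8, and f' keeps the same sign, so the iterate runs off to −∞.

diverges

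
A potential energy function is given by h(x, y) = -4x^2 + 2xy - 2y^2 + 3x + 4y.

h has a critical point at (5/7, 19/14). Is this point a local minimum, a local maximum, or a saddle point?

The Hessian of h is constant: H = [[-8, 2], [2, -4]].
det(H) = (-8)·(-4) − 2² = 28.
det(H) > 0 and tr(H) = -12 < 0, so H is negative definite and the point is a local maximum.

local maximum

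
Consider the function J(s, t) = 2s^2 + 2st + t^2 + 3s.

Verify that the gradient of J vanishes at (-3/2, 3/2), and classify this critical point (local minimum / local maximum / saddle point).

local minimum

∇J = (4s + 2t + 3, 2s + 2t); substituting (-3/2, 3/2) gives ∇J = (0, 0), so (-3/2, 3/2) is indeed a critical point.
The Hessian of J is constant: H = [[4, 2], [2, 2]].
det(H) = 4·2 − 2² = 4.
det(H) > 0 and tr(H) = 6 > 0, so H is positive definite and the point is a local minimum.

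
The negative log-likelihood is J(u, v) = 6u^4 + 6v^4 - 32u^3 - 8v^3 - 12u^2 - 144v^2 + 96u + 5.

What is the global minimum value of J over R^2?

J(u,v) separates as P(u) + Q(v) + 5, so its minimum is min P + min Q + 5.
P'(u) = 24(u - 4)(u - 1)(u + 1) vanishes at u ∈ {-1, 1, 4}; Q'(v) = 24v(v - 4)(v + 3) vanishes at v ∈ {-3, 0, 4}.
Local minima of P (where P''>0): P(-1)=-70, P(4)=-320. Local minima of Q: Q(-3)=-594, Q(4)=-1280.
So the global minimum of J is P(4) + Q(4) + 5 = -320 − 1280 + 5 = -1595, attained at (4, 4).

-1595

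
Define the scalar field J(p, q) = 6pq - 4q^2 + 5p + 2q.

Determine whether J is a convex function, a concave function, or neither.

neither

J is quadratic, so its Hessian is the constant matrix H = [[0, 6], [6, -8]].
det(H) = -36, tr(H) = -8.
det(H) < 0, so H is indefinite: neither convex nor concave.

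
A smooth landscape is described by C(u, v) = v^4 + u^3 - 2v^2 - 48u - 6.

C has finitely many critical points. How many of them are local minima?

2

C separates as a function of u plus a function of v, so ∇C=0 decouples.
∂C/∂u = 3(u - 4)(u + 4) = 0 at u ∈ {-4, 4}; ∂C/∂v = 4v(v - 1)(v + 1) = 0 at v ∈ {-1, 0, 1}.
The Hessian is diagonal: diag(C_uu, C_vv). Second derivatives: C_uu(-4)=-24, C_uu(4)=24; C_vv(-1)=8, C_vv(0)=-4, C_vv(1)=8.
Local minima occur where both diagonal entries positive: (4, -1), (4, 1). Count: 2.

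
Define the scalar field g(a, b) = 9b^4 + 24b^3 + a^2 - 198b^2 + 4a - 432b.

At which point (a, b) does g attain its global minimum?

g(a,b) separates as P(a) + Q(b), so its minimum is min P + min Q.
P'(a) = 2a + 4 vanishes at a ∈ {-2}; Q'(b) = 36(b - 3)(b + 1)(b + 4) vanishes at b ∈ {-4, -1, 3}.
Local minima of P (where P''>0): P(-2)=-4. Local minima of Q: Q(-4)=-672, Q(3)=-1701.
So the global minimum of g is P(-2) + Q(3) = -4 − 1701 = -1705, attained at (-2, 3).

(-2, 3)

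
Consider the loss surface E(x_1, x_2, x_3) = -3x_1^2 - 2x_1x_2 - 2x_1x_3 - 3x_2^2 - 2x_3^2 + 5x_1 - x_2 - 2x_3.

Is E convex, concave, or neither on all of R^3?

concave

E is quadratic, so its Hessian is the constant matrix H = [[-6, -2, -2], [-2, -6, 0], [-2, 0, -4]].
Leading principal minors: -6, 32, -104.
Signs alternate −, +, − ⇒ H ≺ 0 ⇒ concave.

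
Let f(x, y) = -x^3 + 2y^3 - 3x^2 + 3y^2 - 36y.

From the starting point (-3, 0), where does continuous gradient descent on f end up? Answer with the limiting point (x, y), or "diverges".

f is separable, so gradient descent decouples: x follows -∂f/∂x, y follows -∂f/∂y.
∂f/∂x = -3x(x + 2); at x=-3 this is -9, so x increases.
∂f/∂y = 6(y - 2)(y + 3); at y=0 this is -36, so y increases.
x converges to its nearest critical value -2 (a local min of the x-part); y converges to 2. The iterate converges to (-2, 2).

(-2, 2)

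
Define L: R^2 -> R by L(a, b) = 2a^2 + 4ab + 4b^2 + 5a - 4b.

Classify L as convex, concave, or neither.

convex

L is quadratic, so its Hessian is the constant matrix H = [[4, 4], [4, 8]].
det(H) = 16, tr(H) = 12.
det(H) > 0 and tr(H) > 0, so H is positive definite everywhere: convex.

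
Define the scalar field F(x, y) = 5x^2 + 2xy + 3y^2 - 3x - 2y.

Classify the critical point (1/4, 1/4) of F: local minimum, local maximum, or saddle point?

The Hessian of F is constant: H = [[10, 2], [2, 6]].
det(H) = 10·6 − 2² = 56.
det(H) > 0 and tr(H) = 16 > 0, so H is positive definite and the point is a local minimum.

local minimum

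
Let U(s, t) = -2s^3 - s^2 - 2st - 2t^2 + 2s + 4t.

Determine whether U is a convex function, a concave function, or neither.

The term -2s^3 is cubic, so the Hessian is not constant.
∂²U/∂s² = -12s - 2, which takes both signs as s varies (negative for sufficiently large s). A diagonal entry of the Hessian changing sign means the Hessian is neither positive- nor negative-semidefinite on all of R^2.

neither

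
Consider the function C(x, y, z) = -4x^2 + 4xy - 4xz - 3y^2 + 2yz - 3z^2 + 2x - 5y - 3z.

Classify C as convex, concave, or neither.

concave

C is quadratic, so its Hessian is the constant matrix H = [[-8, 4, -4], [4, -6, 2], [-4, 2, -6]].
Leading principal minors: -8, 32, -128.
Signs alternate −, +, − ⇒ H ≺ 0 ⇒ concave.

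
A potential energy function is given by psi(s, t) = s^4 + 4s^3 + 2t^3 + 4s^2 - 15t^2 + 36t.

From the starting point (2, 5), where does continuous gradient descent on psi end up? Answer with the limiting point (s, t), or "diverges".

psi is separable, so gradient descent decouples: s follows -∂psi/∂s, t follows -∂psi/∂t.
∂psi/∂s = 4s(s + 1)(s + 2); at s=2 this is 96, so s decreases.
∂psi/∂t = 6(t - 3)(t - 2); at t=5 this is 36, so t decreases.
s converges to its nearest critical value 0 (a local min of the s-part); t converges to 3. The iterate converges to (0, 3).

(0, 3)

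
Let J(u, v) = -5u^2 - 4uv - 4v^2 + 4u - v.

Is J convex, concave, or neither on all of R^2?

J is quadratic, so its Hessian is the constant matrix H = [[-10, -4], [-4, -8]].
det(H) = 64, tr(H) = -18.
det(H) > 0 and tr(H) < 0, so H is negative definite everywhere: concave.

concave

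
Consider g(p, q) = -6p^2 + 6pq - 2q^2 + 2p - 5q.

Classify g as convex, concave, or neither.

g is quadratic, so its Hessian is the constant matrix H = [[-12, 6], [6, -4]].
det(H) = 12, tr(H) = -16.
det(H) > 0 and tr(H) < 0, so H is negative definite everywhere: concave.

concave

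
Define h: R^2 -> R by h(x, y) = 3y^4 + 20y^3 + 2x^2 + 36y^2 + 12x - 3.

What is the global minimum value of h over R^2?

h(x,y) separates as P(x) + Q(y) − 3, so its minimum is min P + min Q − 3.
P'(x) = 4x + 12 vanishes at x ∈ {-3}; Q'(y) = 12y(y + 2)(y + 3) vanishes at y ∈ {-3, -2, 0}.
Local minima of P (where P''>0): P(-3)=-18. Local minima of Q: Q(-3)=27, Q(0)=0.
So the global minimum of h is P(-3) + Q(0) − 3 = -18 + 0 − 3 = -21, attained at (-3, 0).

-21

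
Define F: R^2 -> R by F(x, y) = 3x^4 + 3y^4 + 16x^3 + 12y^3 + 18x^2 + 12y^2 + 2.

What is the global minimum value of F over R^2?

F(x,y) separates as P(x) + Q(y) + 2, so its minimum is min P + min Q + 2.
P'(x) = 12x(x + 1)(x + 3) vanishes at x ∈ {-3, -1, 0}; Q'(y) = 12y(y + 1)(y + 2) vanishes at y ∈ {-2, -1, 0}.
Local minima of P (where P''>0): P(-3)=-27, P(0)=0. Local minima of Q: Q(-2)=0, Q(0)=0.
So the global minimum of F is P(-3) + Q(-2) + 2 = -27 + 0 + 2 = -25, attained at (-3, -2).

-25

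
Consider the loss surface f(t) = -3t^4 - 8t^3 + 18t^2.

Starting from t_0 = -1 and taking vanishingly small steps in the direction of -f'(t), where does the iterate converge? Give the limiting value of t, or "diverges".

0

f'(t) = -12t(t - 1)(t + 3), so f'(-1) = -48.
Gradient descent moves in the -f' direction, i.e. t is increasing.
The nearest critical point in that direction is t = 0, where f'' = 36 > 0 (a local minimum). The iterate converges there.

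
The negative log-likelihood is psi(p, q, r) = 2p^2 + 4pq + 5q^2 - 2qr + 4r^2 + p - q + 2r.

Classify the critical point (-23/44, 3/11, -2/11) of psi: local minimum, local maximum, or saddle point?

local minimum

The Hessian is constant: H = [[4, 4, 0], [4, 10, -2], [0, -2, 8]].
Leading principal minors: Δ₁ = 4, Δ₂ = 24, Δ₃ = 176.
All leading minors are positive, so H is positive definite: a local minimum.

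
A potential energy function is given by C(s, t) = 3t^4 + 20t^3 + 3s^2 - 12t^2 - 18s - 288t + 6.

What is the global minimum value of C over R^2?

C(s,t) separates as P(s) + Q(t) + 6, so its minimum is min P + min Q + 6.
P'(s) = 6s - 18 vanishes at s ∈ {3}; Q'(t) = 12(t - 2)(t + 3)(t + 4) vanishes at t ∈ {-4, -3, 2}.
Local minima of P (where P''>0): P(3)=-27. Local minima of Q: Q(-4)=448, Q(2)=-416.
So the global minimum of C is P(3) + Q(2) + 6 = -27 − 416 + 6 = -437, attained at (3, 2).

-437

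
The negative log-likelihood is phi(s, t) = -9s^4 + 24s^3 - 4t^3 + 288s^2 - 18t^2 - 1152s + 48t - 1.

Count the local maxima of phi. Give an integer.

2

phi separates as a function of s plus a function of t, so ∇phi=0 decouples.
∂phi/∂s = -36(s - 4)(s - 2)(s + 4) = 0 at s ∈ {-4, 2, 4}; ∂phi/∂t = -12(t - 1)(t + 4) = 0 at t ∈ {-4, 1}.
The Hessian is diagonal: diag(phi_ss, phi_tt). Second derivatives: phi_ss(-4)=-1728, phi_ss(2)=432, phi_ss(4)=-576; phi_tt(-4)=60, phi_tt(1)=-60.
Local maxima occur where both diagonal entries negative: (-4, 1), (4, 1). Count: 2.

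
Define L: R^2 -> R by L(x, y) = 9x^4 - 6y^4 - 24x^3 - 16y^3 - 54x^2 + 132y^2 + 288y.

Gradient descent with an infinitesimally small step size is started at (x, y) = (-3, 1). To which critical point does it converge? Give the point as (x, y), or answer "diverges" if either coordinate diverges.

(-1, -1)

L is separable, so gradient descent decouples: x follows -∂L/∂x, y follows -∂L/∂y.
∂L/∂x = 36x(x - 3)(x + 1); at x=-3 this is -1296, so x increases.
∂L/∂y = -24(y - 3)(y + 1)(y + 4); at y=1 this is 480, so y decreases.
x converges to its nearest critical value -1 (a local min of the x-part); y converges to -1. The iterate converges to (-1, -1).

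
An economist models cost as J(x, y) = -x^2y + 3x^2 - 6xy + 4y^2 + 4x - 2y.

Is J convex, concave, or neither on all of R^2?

neither

The term -x^2y is cubic, so the Hessian is not constant.
∂²J/∂x² = -2y + 6, which takes both signs as y varies (negative for sufficiently large y). A diagonal entry of the Hessian changing sign means the Hessian is neither positive- nor negative-semidefinite on all of R^2.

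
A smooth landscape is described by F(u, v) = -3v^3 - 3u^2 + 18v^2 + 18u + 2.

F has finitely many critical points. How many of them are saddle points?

1

F separates as a function of u plus a function of v, so ∇F=0 decouples.
∂F/∂u = -6(u - 3) = 0 at u ∈ {3}; ∂F/∂v = -9v(v - 4) = 0 at v ∈ {0, 4}.
The Hessian is diagonal: diag(F_uu, F_vv). Second derivatives: F_uu(3)=-6; F_vv(0)=36, F_vv(4)=-36.
Saddle points occur where the two diagonal entries have opposite signs: (3, 0). Count: 1.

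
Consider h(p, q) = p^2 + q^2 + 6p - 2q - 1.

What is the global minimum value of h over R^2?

-11

h(p,q) separates as A(p) + B(q) − 1, so its minimum is min A + min B − 1.
A'(p) = 2p + 6 vanishes at p ∈ {-3}; B'(q) = 2q - 2 vanishes at q ∈ {1}.
Local minima of A (where A''>0): A(-3)=-9. Local minima of B: B(1)=-1.
So the global minimum of h is A(-3) + B(1) − 1 = -9 − 1 − 1 = -11, attained at (-3, 1).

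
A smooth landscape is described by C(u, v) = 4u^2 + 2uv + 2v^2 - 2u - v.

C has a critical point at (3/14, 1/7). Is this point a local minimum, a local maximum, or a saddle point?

The Hessian of C is constant: H = [[8, 2], [2, 4]].
det(H) = 8·4 − 2² = 28.
det(H) > 0 and tr(H) = 12 > 0, so H is positive definite and the point is a local minimum.

local minimum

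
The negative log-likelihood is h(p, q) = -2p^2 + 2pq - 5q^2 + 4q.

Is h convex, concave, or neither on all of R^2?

h is quadratic, so its Hessian is the constant matrix H = [[-4, 2], [2, -10]].
det(H) = 36, tr(H) = -14.
det(H) > 0 and tr(H) < 0, so H is negative definite everywhere: concave.

concave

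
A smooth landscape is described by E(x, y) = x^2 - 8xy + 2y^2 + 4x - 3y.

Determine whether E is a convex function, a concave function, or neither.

neither

E is quadratic, so its Hessian is the constant matrix H = [[2, -8], [-8, 4]].
det(H) = -56, tr(H) = 6.
det(H) < 0, so H is indefinite: neither convex nor concave.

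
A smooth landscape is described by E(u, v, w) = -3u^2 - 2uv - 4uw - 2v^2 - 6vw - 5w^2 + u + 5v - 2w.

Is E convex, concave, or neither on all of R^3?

concave

E is quadratic, so its Hessian is the constant matrix H = [[-6, -2, -4], [-2, -4, -6], [-4, -6, -10]].
Leading principal minors: -6, 20, -16.
Signs alternate −, +, − ⇒ H ≺ 0 ⇒ concave.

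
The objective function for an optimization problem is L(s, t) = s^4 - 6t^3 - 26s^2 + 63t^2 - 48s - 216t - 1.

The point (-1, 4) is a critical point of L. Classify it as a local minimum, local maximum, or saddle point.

local maximum

The mixed partial ∂²L/∂s∂t is 0, so the Hessian at any point is diag(L_ss, L_tt) = diag(4(3s^2 - 13), 18(-2t + 7)).
At (-1, 4): H = diag(-40, -18).
Both eigenvalues are negative, so H is negative definite: a local maximum.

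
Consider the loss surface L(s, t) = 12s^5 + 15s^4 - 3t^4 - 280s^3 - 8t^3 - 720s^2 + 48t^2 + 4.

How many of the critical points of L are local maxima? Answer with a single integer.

L separates as a function of s plus a function of t, so ∇L=0 decouples.
∂L/∂s = 60s(s - 4)(s + 2)(s + 3) = 0 at s ∈ {-3, -2, 0, 4}; ∂L/∂t = -12t(t - 2)(t + 4) = 0 at t ∈ {-4, 0, 2}.
The Hessian is diagonal: diag(L_ss, L_tt). Second derivatives: L_ss(-3)=-1260, L_ss(-2)=720, L_ss(0)=-1440, L_ss(4)=10080; L_tt(-4)=-288, L_tt(0)=96, L_tt(2)=-144.
Local maxima occur where both diagonal entries negative: (-3, -4), (-3, 2), (0, -4), (0, 2). Count: 4.

4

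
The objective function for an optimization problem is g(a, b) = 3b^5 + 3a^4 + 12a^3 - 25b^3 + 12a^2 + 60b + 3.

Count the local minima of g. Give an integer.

g separates as a function of a plus a function of b, so ∇g=0 decouples.
∂g/∂a = 12a(a + 1)(a + 2) = 0 at a ∈ {-2, -1, 0}; ∂g/∂b = 15(b - 2)(b - 1)(b + 1)(b + 2) = 0 at b ∈ {-2, -1, 1, 2}.
The Hessian is diagonal: diag(g_aa, g_bb). Second derivatives: g_aa(-2)=24, g_aa(-1)=-12, g_aa(0)=24; g_bb(-2)=-180, g_bb(-1)=90, g_bb(1)=-90, g_bb(2)=180.
Local minima occur where both diagonal entries positive: (-2, -1), (-2, 2), (0, -1), (0, 2). Count: 4.

4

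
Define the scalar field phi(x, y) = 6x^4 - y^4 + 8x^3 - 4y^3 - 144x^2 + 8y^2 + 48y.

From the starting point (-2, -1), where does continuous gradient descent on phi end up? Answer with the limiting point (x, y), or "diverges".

(-4, -2)

phi is separable, so gradient descent decouples: x follows -∂phi/∂x, y follows -∂phi/∂y.
∂phi/∂x = 24x(x - 3)(x + 4); at x=-2 this is 480, so x decreases.
∂phi/∂y = -4(y - 2)(y + 2)(y + 3); at y=-1 this is 24, so y decreases.
x converges to its nearest critical value -4 (a local min of the x-part); y converges to -2. The iterate converges to (-4, -2).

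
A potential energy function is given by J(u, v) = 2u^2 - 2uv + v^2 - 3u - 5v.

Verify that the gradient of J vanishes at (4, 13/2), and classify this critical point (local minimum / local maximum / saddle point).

local minimum

∇J = (4u - 2v - 3, -2u + 2v - 5); substituting (4, 13/2) gives ∇J = (0, 0), so (4, 13/2) is indeed a critical point.
The Hessian of J is constant: H = [[4, -2], [-2, 2]].
det(H) = 4·2 − (-2)² = 4.
det(H) > 0 and tr(H) = 6 > 0, so H is positive definite and the point is a local minimum.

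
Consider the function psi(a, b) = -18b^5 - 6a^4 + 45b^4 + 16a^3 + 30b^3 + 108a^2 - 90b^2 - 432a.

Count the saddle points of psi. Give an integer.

psi separates as a function of a plus a function of b, so ∇psi=0 decouples.
∂psi/∂a = -24(a - 3)(a - 2)(a + 3) = 0 at a ∈ {-3, 2, 3}; ∂psi/∂b = -90b(b - 2)(b - 1)(b + 1) = 0 at b ∈ {-1, 0, 1, 2}.
The Hessian is diagonal: diag(psi_aa, psi_bb). Second derivatives: psi_aa(-3)=-720, psi_aa(2)=120, psi_aa(3)=-144; psi_bb(-1)=540, psi_bb(0)=-180, psi_bb(1)=180, psi_bb(2)=-540.
Saddle points occur where the two diagonal entries have opposite signs: (-3, -1), (-3, 1), (2, 0), (2, 2), (3, -1), (3, 1). Count: 6.

6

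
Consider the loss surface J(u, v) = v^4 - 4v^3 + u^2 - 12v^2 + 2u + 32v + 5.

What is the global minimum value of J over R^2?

-60

J(u,v) separates as P(u) + Q(v) + 5, so its minimum is min P + min Q + 5.
P'(u) = 2u + 2 vanishes at u ∈ {-1}; Q'(v) = 4(v - 4)(v - 1)(v + 2) vanishes at v ∈ {-2, 1, 4}.
Local minima of P (where P''>0): P(-1)=-1. Local minima of Q: Q(-2)=-64, Q(4)=-64.
So the global minimum of J is P(-1) + Q(-2) + 5 = -1 − 64 + 5 = -60, attained at (-1, -2).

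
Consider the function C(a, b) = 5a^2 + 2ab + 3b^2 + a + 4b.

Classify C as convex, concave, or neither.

convex

C is quadratic, so its Hessian is the constant matrix H = [[10, 2], [2, 6]].
det(H) = 56, tr(H) = 16.
det(H) > 0 and tr(H) > 0, so H is positive definite everywhere: convex.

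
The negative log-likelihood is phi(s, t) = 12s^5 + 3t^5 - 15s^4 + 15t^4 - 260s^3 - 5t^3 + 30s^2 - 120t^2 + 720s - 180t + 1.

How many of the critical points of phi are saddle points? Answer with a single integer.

8

phi separates as a function of s plus a function of t, so ∇phi=0 decouples.
∂phi/∂s = 60(s - 4)(s - 1)(s + 1)(s + 3) = 0 at s ∈ {-3, -1, 1, 4}; ∂phi/∂t = 15(t - 2)(t + 1)(t + 2)(t + 3) = 0 at t ∈ {-3, -2, -1, 2}.
The Hessian is diagonal: diag(phi_ss, phi_tt). Second derivatives: phi_ss(-3)=-3360, phi_ss(-1)=1200, phi_ss(1)=-1440, phi_ss(4)=6300; phi_tt(-3)=-150, phi_tt(-2)=60, phi_tt(-1)=-90, phi_tt(2)=900.
Saddle points occur where the two diagonal entries have opposite signs: (-3, -2), (-3, 2), (-1, -3), (-1, -1), (1, -2), (1, 2), (4, -3), (4, -1). Count: 8.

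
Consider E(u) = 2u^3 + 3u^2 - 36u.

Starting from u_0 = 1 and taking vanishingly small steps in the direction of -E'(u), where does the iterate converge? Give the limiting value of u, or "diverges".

E'(u) = 6(u - 2)(u + 3), so E'(1) = -24.
Gradient descent moves in the -E' direction, i.e. u is increasing.
The nearest critical point in that direction is u = 2, where E'' = 30 > 0 (a local minimum). The iterate converges there.

2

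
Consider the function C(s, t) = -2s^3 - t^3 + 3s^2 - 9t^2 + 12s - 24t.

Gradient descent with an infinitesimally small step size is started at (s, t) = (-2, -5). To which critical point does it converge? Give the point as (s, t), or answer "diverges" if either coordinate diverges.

C is separable, so gradient descent decouples: s follows -∂C/∂s, t follows -∂C/∂t.
∂C/∂s = -6(s - 2)(s + 1); at s=-2 this is -24, so s increases.
∂C/∂t = -3(t + 2)(t + 4); at t=-5 this is -9, so t increases.
s converges to its nearest critical value -1 (a local min of the s-part); t converges to -4. The iterate converges to (-1, -4).

(-1, -4)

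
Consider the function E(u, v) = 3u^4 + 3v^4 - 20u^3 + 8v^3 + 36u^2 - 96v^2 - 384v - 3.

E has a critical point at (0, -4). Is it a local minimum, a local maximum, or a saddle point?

local minimum

The mixed partial ∂²E/∂u∂v is 0, so the Hessian at any point is diag(E_uu, E_vv) = diag(12(3u^2 - 10u + 6), 12(3v^2 + 4v - 16)).
At (0, -4): H = diag(72, 192).
Both eigenvalues are positive, so H is positive definite: a local minimum.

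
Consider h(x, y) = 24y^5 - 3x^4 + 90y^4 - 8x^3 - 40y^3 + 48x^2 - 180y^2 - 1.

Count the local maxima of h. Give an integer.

4

h separates as a function of x plus a function of y, so ∇h=0 decouples.
∂h/∂x = -12x(x - 2)(x + 4) = 0 at x ∈ {-4, 0, 2}; ∂h/∂y = 120y(y - 1)(y + 1)(y + 3) = 0 at y ∈ {-3, -1, 0, 1}.
The Hessian is diagonal: diag(h_xx, h_yy). Second derivatives: h_xx(-4)=-288, h_xx(0)=96, h_xx(2)=-144; h_yy(-3)=-2880, h_yy(-1)=480, h_yy(0)=-360, h_yy(1)=960.
Local maxima occur where both diagonal entries negative: (-4, -3), (-4, 0), (2, -3), (2, 0). Count: 4.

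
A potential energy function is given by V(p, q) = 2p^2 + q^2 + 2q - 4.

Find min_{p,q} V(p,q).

-5

V(p,q) separates as A(p) + B(q) − 4, so its minimum is min A + min B − 4.
A'(p) = 4p vanishes at p ∈ {0}; B'(q) = 2q + 2 vanishes at q ∈ {-1}.
Local minima of A (where A''>0): A(0)=0. Local minima of B: B(-1)=-1.
So the global minimum of V is A(0) + B(-1) − 4 = 0 − 1 − 4 = -5, attained at (0, -1).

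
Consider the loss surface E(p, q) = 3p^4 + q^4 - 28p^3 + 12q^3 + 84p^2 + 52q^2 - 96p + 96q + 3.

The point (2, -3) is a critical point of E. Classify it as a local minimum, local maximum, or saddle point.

local maximum

The mixed partial ∂²E/∂p∂q is 0, so the Hessian at any point is diag(E_pp, E_qq) = diag(12(3p^2 - 14p + 14), 4(3q^2 + 18q + 26)).
At (2, -3): H = diag(-24, -4).
Both eigenvalues are negative, so H is negative definite: a local maximum.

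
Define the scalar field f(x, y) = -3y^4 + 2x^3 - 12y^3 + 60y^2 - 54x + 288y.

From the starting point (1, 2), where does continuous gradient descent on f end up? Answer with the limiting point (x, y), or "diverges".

f is separable, so gradient descent decouples: x follows -∂f/∂x, y follows -∂f/∂y.
∂f/∂x = 6(x - 3)(x + 3); at x=1 this is -48, so x increases.
∂f/∂y = -12(y - 3)(y + 2)(y + 4); at y=2 this is 288, so y decreases.
x converges to its nearest critical value 3 (a local min of the x-part); y converges to -2. The iterate converges to (3, -2).

(3, -2)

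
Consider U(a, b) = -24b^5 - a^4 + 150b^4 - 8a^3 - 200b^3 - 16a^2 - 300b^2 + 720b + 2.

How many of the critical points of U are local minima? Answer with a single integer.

U separates as a function of a plus a function of b, so ∇U=0 decouples.
∂U/∂a = -4a(a + 2)(a + 4) = 0 at a ∈ {-4, -2, 0}; ∂U/∂b = -120(b - 3)(b - 2)(b - 1)(b + 1) = 0 at b ∈ {-1, 1, 2, 3}.
The Hessian is diagonal: diag(U_aa, U_bb). Second derivatives: U_aa(-4)=-32, U_aa(-2)=16, U_aa(0)=-32; U_bb(-1)=2880, U_bb(1)=-480, U_bb(2)=360, U_bb(3)=-960.
Local minima occur where both diagonal entries positive: (-2, -1), (-2, 2). Count: 2.

2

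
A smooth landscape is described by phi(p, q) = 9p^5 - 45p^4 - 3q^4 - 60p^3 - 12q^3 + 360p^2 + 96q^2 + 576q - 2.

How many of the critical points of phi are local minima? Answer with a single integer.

phi separates as a function of p plus a function of q, so ∇phi=0 decouples.
∂phi/∂p = 45p(p - 4)(p - 2)(p + 2) = 0 at p ∈ {-2, 0, 2, 4}; ∂phi/∂q = -12(q - 4)(q + 3)(q + 4) = 0 at q ∈ {-4, -3, 4}.
The Hessian is diagonal: diag(phi_pp, phi_qq). Second derivatives: phi_pp(-2)=-2160, phi_pp(0)=720, phi_pp(2)=-720, phi_pp(4)=2160; phi_qq(-4)=-96, phi_qq(-3)=84, phi_qq(4)=-672.
Local minima occur where both diagonal entries positive: (0, -3), (4, -3). Count: 2.

2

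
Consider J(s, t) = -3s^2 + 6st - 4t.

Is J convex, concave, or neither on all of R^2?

neither

J is quadratic, so its Hessian is the constant matrix H = [[-6, 6], [6, 0]].
det(H) = -36, tr(H) = -6.
det(H) < 0, so H is indefinite: neither convex nor concave.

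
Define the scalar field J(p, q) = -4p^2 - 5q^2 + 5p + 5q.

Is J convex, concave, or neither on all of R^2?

concave

J is quadratic, so its Hessian is the constant matrix H = [[-8, 0], [0, -10]].
det(H) = 80, tr(H) = -18.
det(H) > 0 and tr(H) < 0, so H is negative definite everywhere: concave.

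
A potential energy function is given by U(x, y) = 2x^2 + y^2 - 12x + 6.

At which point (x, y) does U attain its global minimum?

(3, 0)

U(x,y) separates as P(x) + Q(y) + 6, so its minimum is min P + min Q + 6.
P'(x) = 4x - 12 vanishes at x ∈ {3}; Q'(y) = 2y vanishes at y ∈ {0}.
Local minima of P (where P''>0): P(3)=-18. Local minima of Q: Q(0)=0.
So the global minimum of U is P(3) + Q(0) + 6 = -18 + 0 + 6 = -12, attained at (3, 0).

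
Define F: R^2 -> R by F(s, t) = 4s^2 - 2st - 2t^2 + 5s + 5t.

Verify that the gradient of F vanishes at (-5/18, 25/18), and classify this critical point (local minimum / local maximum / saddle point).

saddle point

∇F = (8s - 2t + 5, -2s - 4t + 5); substituting (-5/18, 25/18) gives ∇F = (0, 0), so (-5/18, 25/18) is indeed a critical point.
The Hessian of F is constant: H = [[8, -2], [-2, -4]].
det(H) = 8·(-4) − (-2)² = -36.
Since det(H) < 0, H is indefinite and the critical point is a saddle point.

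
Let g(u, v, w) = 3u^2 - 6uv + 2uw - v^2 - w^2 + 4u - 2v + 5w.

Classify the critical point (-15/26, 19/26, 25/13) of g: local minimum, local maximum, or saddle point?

saddle point

The Hessian is constant: H = [[6, -6, 2], [-6, -2, 0], [2, 0, -2]].
Leading principal minors: Δ₁ = 6, Δ₂ = -48, Δ₃ = 104.
The minors fit neither the all-positive nor the alternating-sign pattern, so H is indefinite: a saddle point.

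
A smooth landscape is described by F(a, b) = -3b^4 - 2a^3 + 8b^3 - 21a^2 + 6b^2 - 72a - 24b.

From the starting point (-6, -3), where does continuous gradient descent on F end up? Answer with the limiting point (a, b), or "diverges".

diverges

F is separable, so gradient descent decouples: a follows -∂F/∂a, b follows -∂F/∂b.
∂F/∂a = -6(a + 3)(a + 4); at a=-6 this is -36, so a increases.
∂F/∂b = -12(b - 2)(b - 1)(b + 1); at b=-3 this is 480, so b decreases.
The b-coordinate has no critical point in that direction and runs off to infinity.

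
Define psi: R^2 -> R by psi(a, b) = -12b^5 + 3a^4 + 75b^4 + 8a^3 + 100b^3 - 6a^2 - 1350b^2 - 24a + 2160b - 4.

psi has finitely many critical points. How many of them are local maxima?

psi separates as a function of a plus a function of b, so ∇psi=0 decouples.
∂psi/∂a = 12(a - 1)(a + 1)(a + 2) = 0 at a ∈ {-2, -1, 1}; ∂psi/∂b = -60(b - 4)(b - 3)(b - 1)(b + 3) = 0 at b ∈ {-3, 1, 3, 4}.
The Hessian is diagonal: diag(psi_aa, psi_bb). Second derivatives: psi_aa(-2)=36, psi_aa(-1)=-24, psi_aa(1)=72; psi_bb(-3)=10080, psi_bb(1)=-1440, psi_bb(3)=720, psi_bb(4)=-1260.
Local maxima occur where both diagonal entries negative: (-1, 1), (-1, 4). Count: 2.

2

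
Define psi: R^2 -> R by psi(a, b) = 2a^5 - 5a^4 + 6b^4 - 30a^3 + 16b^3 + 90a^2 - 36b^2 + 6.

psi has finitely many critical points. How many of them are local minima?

psi separates as a function of a plus a function of b, so ∇psi=0 decouples.
∂psi/∂a = 10a(a - 3)(a - 2)(a + 3) = 0 at a ∈ {-3, 0, 2, 3}; ∂psi/∂b = 24b(b - 1)(b + 3) = 0 at b ∈ {-3, 0, 1}.
The Hessian is diagonal: diag(psi_aa, psi_bb). Second derivatives: psi_aa(-3)=-900, psi_aa(0)=180, psi_aa(2)=-100, psi_aa(3)=180; psi_bb(-3)=288, psi_bb(0)=-72, psi_bb(1)=96.
Local minima occur where both diagonal entries positive: (0, -3), (0, 1), (3, -3), (3, 1). Count: 4.

4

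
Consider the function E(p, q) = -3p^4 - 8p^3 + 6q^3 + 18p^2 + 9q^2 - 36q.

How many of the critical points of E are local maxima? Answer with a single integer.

E separates as a function of p plus a function of q, so ∇E=0 decouples.
∂E/∂p = -12p(p - 1)(p + 3) = 0 at p ∈ {-3, 0, 1}; ∂E/∂q = 18(q - 1)(q + 2) = 0 at q ∈ {-2, 1}.
The Hessian is diagonal: diag(E_pp, E_qq). Second derivatives: E_pp(-3)=-144, E_pp(0)=36, E_pp(1)=-48; E_qq(-2)=-54, E_qq(1)=54.
Local maxima occur where both diagonal entries negative: (-3, -2), (1, -2). Count: 2.

2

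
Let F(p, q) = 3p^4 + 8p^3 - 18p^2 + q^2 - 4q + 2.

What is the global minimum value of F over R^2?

-137

F(p,q) separates as A(p) + B(q) + 2, so its minimum is min A + min B + 2.
A'(p) = 12p(p - 1)(p + 3) vanishes at p ∈ {-3, 0, 1}; B'(q) = 2q - 4 vanishes at q ∈ {2}.
Local minima of A (where A''>0): A(-3)=-135, A(1)=-7. Local minima of B: B(2)=-4.
So the global minimum of F is A(-3) + B(2) + 2 = -135 − 4 + 2 = -137, attained at (-3, 2).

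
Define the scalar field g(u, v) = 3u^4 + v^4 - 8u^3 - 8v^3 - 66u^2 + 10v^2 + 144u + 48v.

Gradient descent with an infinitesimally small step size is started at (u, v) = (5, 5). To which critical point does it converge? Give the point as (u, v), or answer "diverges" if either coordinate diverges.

g is separable, so gradient descent decouples: u follows -∂g/∂u, v follows -∂g/∂v.
∂g/∂u = 12(u - 4)(u - 1)(u + 3); at u=5 this is 384, so u decreases.
∂g/∂v = 4(v - 4)(v - 3)(v + 1); at v=5 this is 48, so v decreases.
u converges to its nearest critical value 4 (a local min of the u-part); v converges to 4. The iterate converges to (4, 4).

(4, 4)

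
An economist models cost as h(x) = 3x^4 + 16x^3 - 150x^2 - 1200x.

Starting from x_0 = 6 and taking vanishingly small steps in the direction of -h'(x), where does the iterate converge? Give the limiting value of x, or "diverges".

h'(x) = 12(x - 5)(x + 4)(x + 5), so h'(6) = 1320.
Gradient descent moves in the -h' direction, i.e. x is decreasing.
The nearest critical point in that direction is x = 5, where h'' = 1080 > 0 (a local minimum). The iterate converges there.

5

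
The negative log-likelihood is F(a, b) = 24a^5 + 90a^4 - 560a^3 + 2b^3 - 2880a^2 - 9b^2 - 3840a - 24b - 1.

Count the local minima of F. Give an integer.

2

F separates as a function of a plus a function of b, so ∇F=0 decouples.
∂F/∂a = 120(a - 4)(a + 1)(a + 2)(a + 4) = 0 at a ∈ {-4, -2, -1, 4}; ∂F/∂b = 6(b - 4)(b + 1) = 0 at b ∈ {-1, 4}.
The Hessian is diagonal: diag(F_aa, F_bb). Second derivatives: F_aa(-4)=-5760, F_aa(-2)=1440, F_aa(-1)=-1800, F_aa(4)=28800; F_bb(-1)=-30, F_bb(4)=30.
Local minima occur where both diagonal entries positive: (-2, 4), (4, 4). Count: 2.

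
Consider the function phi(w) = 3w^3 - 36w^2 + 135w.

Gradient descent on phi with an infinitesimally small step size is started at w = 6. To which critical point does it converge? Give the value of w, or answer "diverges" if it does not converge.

phi'(w) = 9(w - 5)(w - 3), so phi'(6) = 27.
Gradient descent moves in the -phi' direction, i.e. w is decreasing.
The nearest critical point in that direction is w = 5, where phi'' = 18 > 0 (a local minimum). The iterate converges there.

5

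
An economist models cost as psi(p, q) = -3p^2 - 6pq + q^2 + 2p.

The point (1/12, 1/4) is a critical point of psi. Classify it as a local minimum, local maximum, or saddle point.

The Hessian of psi is constant: H = [[-6, -6], [-6, 2]].
det(H) = (-6)·2 − (-6)² = -48.
Since det(H) < 0, H is indefinite and the critical point is a saddle point.

saddle point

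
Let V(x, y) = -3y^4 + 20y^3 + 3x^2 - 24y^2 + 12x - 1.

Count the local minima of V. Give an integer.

V separates as a function of x plus a function of y, so ∇V=0 decouples.
∂V/∂x = 6(x + 2) = 0 at x ∈ {-2}; ∂V/∂y = -12y(y - 4)(y - 1) = 0 at y ∈ {0, 1, 4}.
The Hessian is diagonal: diag(V_xx, V_yy). Second derivatives: V_xx(-2)=6; V_yy(0)=-48, V_yy(1)=36, V_yy(4)=-144.
Local minima occur where both diagonal entries positive: (-2, 1). Count: 1.

1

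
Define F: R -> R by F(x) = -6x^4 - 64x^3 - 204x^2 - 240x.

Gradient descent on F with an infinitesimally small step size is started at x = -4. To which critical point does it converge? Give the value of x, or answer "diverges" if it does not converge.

F'(x) = -24(x + 1)(x + 2)(x + 5), so F'(-4) = -144.
Gradient descent moves in the -F' direction, i.e. x is increasing.
The nearest critical point in that direction is x = -2, where F'' = 72 > 0 (a local minimum). The iterate converges there.

-2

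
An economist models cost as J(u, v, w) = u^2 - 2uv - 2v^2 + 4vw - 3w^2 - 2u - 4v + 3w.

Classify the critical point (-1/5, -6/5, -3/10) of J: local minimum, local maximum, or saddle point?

saddle point

The Hessian is constant: H = [[2, -2, 0], [-2, -4, 4], [0, 4, -6]].
Leading principal minors: Δ₁ = 2, Δ₂ = -12, Δ₃ = 40.
The minors fit neither the all-positive nor the alternating-sign pattern, so H is indefinite: a saddle point.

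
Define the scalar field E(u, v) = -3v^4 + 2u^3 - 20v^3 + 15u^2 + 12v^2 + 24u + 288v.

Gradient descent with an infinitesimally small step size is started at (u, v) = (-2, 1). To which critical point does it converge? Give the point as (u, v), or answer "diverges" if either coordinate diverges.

(-1, -3)

E is separable, so gradient descent decouples: u follows -∂E/∂u, v follows -∂E/∂v.
∂E/∂u = 6(u + 1)(u + 4); at u=-2 this is -12, so u increases.
∂E/∂v = -12(v - 2)(v + 3)(v + 4); at v=1 this is 240, so v decreases.
u converges to its nearest critical value -1 (a local min of the u-part); v converges to -3. The iterate converges to (-1, -3).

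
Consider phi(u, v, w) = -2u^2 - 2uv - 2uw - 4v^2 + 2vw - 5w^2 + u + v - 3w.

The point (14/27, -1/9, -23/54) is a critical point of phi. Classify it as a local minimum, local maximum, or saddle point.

The Hessian is constant: H = [[-4, -2, -2], [-2, -8, 2], [-2, 2, -10]].
Leading principal minors: Δ₁ = -4, Δ₂ = 28, Δ₃ = -216.
The minors alternate sign starting negative (−, +, −), so H is negative definite: a local maximum.

local maximum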